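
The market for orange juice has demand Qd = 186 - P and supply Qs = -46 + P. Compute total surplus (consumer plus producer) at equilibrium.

Total surplus = 4900

Equilibrium: 186 - P = -46 + P gives P* = 116, Q* = 70.
Demand choke price: P = 186; supply starts at P = 46.
CS = ½(186 − 116)(70) = 2450; PS = ½(116 − 46)(70) = 2450.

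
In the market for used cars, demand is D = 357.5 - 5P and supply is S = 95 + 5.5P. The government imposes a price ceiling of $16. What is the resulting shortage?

Equilibrium price would be P* = 25, so the ceiling at 16 binds.
At P = 16: D = 357.5 − 5(16) = 277.5, S = 95 + 5.5(16) = 183.
Shortage = 277.5 − 183 = 94.5.

Shortage = 94.5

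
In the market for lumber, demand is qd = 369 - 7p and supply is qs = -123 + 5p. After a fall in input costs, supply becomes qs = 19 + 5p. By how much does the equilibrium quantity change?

Δq = 497/6

Original equilibrium: p* = 41, q* = 82.
New equilibrium: 369 - 7p = 19 + 5p, so 350 = 12p and p' = 175/6; q' = 369 − 7(175/6) = 989/6.
Change in quantity: 989/6 − 82 = 497/6.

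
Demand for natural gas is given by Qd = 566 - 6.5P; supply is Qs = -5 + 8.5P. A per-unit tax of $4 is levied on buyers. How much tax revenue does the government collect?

Tax revenue = 3646/3

Pre-tax equilibrium: P* = 571/15, Q* = 9557/30.
Tax on buyers shifts demand to Qd = 566 − 6.5(P + 4) = 540 - 6.5P.
540 - 6.5P = -5 + 8.5P gives seller price Ps = 109/3; buyers pay Pb = 109/3 + 4 = 121/3.
New quantity: Q = 566 − 6.5(121/3) = 1823/6.
Revenue = 4 × 1823/6 = 3646/3.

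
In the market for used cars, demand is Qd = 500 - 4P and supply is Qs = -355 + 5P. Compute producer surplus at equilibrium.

Equilibrium: 500 - 4P = -355 + 5P gives P* = 95, Q* = 120.
Supply starts at P = 71 (where Qs = 0).
PS = ½(95 − 71)(120) = 1440.

Producer surplus = 1440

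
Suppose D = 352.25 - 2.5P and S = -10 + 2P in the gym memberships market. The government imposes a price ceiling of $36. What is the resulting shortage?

Equilibrium price would be P* = 80.5, so the ceiling at 36 binds.
At P = 36: D = 352.25 − 2.5(36) = 262.25, S = -10 + 2(36) = 62.
Shortage = 262.25 − 62 = 200.25.

Shortage = 200.25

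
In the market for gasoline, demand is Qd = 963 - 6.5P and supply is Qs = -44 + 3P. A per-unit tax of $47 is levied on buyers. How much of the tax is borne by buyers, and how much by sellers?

Buyers bear 282/19, sellers bear 611/19

Pre-tax equilibrium: P* = 106, Q* = 274.
Tax on buyers shifts demand to Qd = 963 − 6.5(P + 47) = 657.5 - 6.5P.
657.5 - 6.5P = -44 + 3P gives seller price Ps = 1403/19; buyers pay Pb = 1403/19 + 47 = 2296/19.
New quantity: Q = 963 − 6.5(2296/19) = 3373/19.
Buyer burden = 2296/19 − 106 = 282/19; seller burden = 106 − 1403/19 = 611/19.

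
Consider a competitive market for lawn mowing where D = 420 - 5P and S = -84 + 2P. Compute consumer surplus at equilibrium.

Consumer surplus = 360

Equilibrium: 420 - 5P = -84 + 2P gives P* = 72, Q* = 60.
Demand choke price (D = 0): P = 84.
CS = ½(84 − 72)(60) = 360.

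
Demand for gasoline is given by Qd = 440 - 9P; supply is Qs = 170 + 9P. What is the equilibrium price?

Set Qd = Qs: 440 - 9P = 170 + 9P.
270 = 18P, so P* = 15.
Q* = 440 − 9(15) = 305.

P* = 15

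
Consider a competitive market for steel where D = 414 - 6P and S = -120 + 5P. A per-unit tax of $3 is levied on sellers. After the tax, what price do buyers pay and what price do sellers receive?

Buyers pay 549/11, sellers receive 516/11

Pre-tax equilibrium: P* = 534/11, Q* = 1350/11.
Tax on sellers shifts supply to S = -120 + 5(P − 3) = -135 + 5P.
414 - 6P = -135 + 5P gives buyer price Pb = 549/11; sellers receive Ps = 549/11 − 3 = 516/11.
New quantity: Q = 414 − 6(549/11) = 1260/11.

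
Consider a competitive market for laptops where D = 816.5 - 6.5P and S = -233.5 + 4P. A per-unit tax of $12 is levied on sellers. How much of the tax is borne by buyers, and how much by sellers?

Buyers bear 32/7, sellers bear 52/7

Pre-tax equilibrium: P* = 100, Q* = 166.5.
Tax on sellers shifts supply to S = -233.5 + 4(P − 12) = -281.5 + 4P.
816.5 - 6.5P = -281.5 + 4P gives buyer price Pb = 732/7; sellers receive Ps = 732/7 − 12 = 648/7.
New quantity: Q = 816.5 − 6.5(732/7) = 1915/14.
Buyer burden = 732/7 − 100 = 32/7; seller burden = 100 − 648/7 = 52/7.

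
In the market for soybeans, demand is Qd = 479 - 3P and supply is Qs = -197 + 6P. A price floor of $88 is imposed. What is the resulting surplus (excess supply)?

Equilibrium price would be P* = 676/9, so the floor at 88 binds.
At P = 88: Qd = 215, Qs = 331.
Surplus = 331 − 215 = 116.

Surplus = 116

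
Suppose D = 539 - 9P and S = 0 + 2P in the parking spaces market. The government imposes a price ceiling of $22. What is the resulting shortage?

Equilibrium price would be P* = 49, so the ceiling at 22 binds.
At P = 22: D = 539 − 9(22) = 341, S = 0 + 2(22) = 44.
Shortage = 341 − 44 = 297.

Shortage = 297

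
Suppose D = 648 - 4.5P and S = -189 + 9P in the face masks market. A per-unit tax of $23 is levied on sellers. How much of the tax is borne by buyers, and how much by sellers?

Buyers bear 46/3, sellers bear 23/3

Pre-tax equilibrium: P* = 62, Q* = 369.
Tax on sellers shifts supply to S = -189 + 9(P − 23) = -396 + 9P.
648 - 4.5P = -396 + 9P gives buyer price Pb = 232/3; sellers receive Ps = 232/3 − 23 = 163/3.
New quantity: Q = 648 − 4.5(232/3) = 300.
Buyer burden = 232/3 − 62 = 46/3; seller burden = 62 − 163/3 = 23/3.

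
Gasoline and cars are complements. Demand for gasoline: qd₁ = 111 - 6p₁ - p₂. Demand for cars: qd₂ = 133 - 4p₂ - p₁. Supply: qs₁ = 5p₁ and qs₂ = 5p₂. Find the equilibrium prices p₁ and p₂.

p₁ = 433/49, p₂ = 676/49

Market 1: 111 - 6p₁ - p₂ = 5p₁ → 11p₁ + p₂ = 111.
Market 2: 9p₂ + p₁ = 133.
Eliminating p₂: 9×(1) − 1×(2) gives 98p₁ = 866, so p₁ = 433/49.
Back-substitute into (2): p₂ = (133 − 1×433/49) / 9 = 676/49.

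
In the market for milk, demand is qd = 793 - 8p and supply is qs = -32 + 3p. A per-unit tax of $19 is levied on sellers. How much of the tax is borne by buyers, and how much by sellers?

Pre-tax equilibrium: p* = 75, q* = 193.
Tax on sellers shifts supply to qs = -32 + 3(p − 19) = -89 + 3p.
793 - 8p = -89 + 3p gives buyer price pb = 882/11; sellers receive ps = 882/11 − 19 = 673/11.
New quantity: q = 793 − 8(882/11) = 1667/11.
Buyer burden = 882/11 − 75 = 57/11; seller burden = 75 − 673/11 = 152/11.

Buyers bear 57/11, sellers bear 152/11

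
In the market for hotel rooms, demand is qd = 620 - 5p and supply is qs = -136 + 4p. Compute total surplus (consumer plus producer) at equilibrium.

Total surplus = 9000

Equilibrium: 620 - 5p = -136 + 4p gives p* = 84, q* = 200.
Demand choke price: p = 124; supply starts at p = 34.
CS = ½(124 − 84)(200) = 4000; PS = ½(84 − 34)(200) = 5000.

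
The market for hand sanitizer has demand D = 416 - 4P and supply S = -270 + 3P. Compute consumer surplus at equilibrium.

Equilibrium: 416 - 4P = -270 + 3P gives P* = 98, Q* = 24.
Demand choke price (D = 0): P = 104.
CS = ½(104 − 98)(24) = 72.

Consumer surplus = 72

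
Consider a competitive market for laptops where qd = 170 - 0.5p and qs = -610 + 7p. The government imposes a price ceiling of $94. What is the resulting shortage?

Equilibrium price would be p* = 104, so the ceiling at 94 binds.
At p = 94: qd = 170 − 0.5(94) = 123, qs = -610 + 7(94) = 48.
Shortage = 123 − 48 = 75.

Shortage = 75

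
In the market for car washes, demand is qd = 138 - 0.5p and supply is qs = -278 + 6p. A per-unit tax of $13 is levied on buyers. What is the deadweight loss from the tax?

Pre-tax equilibrium: p* = 64, q* = 106.
Tax on buyers shifts demand to qd = 138 − 0.5(p + 13) = 131.5 - 0.5p.
131.5 - 0.5p = -278 + 6p gives seller price ps = 63; buyers pay pb = 63 + 13 = 76.
New quantity: q = 138 − 0.5(76) = 100.
DWL = ½ × 13 × (106 − 100) = 39.

Deadweight loss = 39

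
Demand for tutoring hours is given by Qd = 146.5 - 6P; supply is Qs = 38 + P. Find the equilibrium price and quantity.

Set Qd = Qs: 146.5 - 6P = 38 + P.
108.5 = 7P, so P* = 15.5.
Q* = 146.5 − 6(15.5) = 53.5.

P* = 15.5, Q* = 53.5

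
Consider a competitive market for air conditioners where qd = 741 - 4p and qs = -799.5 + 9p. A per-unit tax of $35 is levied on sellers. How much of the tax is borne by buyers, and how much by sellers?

Buyers bear 315/13, sellers bear 140/13

Pre-tax equilibrium: p* = 118.5, q* = 267.
Tax on sellers shifts supply to qs = -799.5 + 9(p − 35) = -1114.5 + 9p.
741 - 4p = -1114.5 + 9p gives buyer price pb = 3711/26; sellers receive ps = 3711/26 − 35 = 2801/26.
New quantity: q = 741 − 4(3711/26) = 2211/13.
Buyer burden = 3711/26 − 118.5 = 315/13; seller burden = 118.5 − 2801/26 = 140/13.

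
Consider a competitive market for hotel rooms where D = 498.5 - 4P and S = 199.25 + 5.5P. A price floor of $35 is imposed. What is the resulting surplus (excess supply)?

Equilibrium price would be P* = 31.5, so the floor at 35 binds.
At P = 35: D = 358.5, S = 391.75.
Surplus = 391.75 − 358.5 = 33.25.

Surplus = 33.25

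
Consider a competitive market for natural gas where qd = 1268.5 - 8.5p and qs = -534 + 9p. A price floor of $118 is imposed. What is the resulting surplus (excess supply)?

Equilibrium price would be p* = 103, so the floor at 118 binds.
At p = 118: qd = 265.5, qs = 528.
Surplus = 528 − 265.5 = 262.5.

Surplus = 262.5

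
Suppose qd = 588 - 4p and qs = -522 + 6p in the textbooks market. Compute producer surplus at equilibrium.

Producer surplus = 1728

Equilibrium: 588 - 4p = -522 + 6p gives p* = 111, q* = 144.
Supply starts at p = 87 (where qs = 0).
PS = ½(111 − 87)(144) = 1728.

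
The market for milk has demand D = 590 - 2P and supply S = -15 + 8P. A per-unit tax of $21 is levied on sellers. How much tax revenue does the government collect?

Tax revenue = 9143.4

Pre-tax equilibrium: P* = 60.5, Q* = 469.
Tax on sellers shifts supply to S = -15 + 8(P − 21) = -183 + 8P.
590 - 2P = -183 + 8P gives buyer price Pb = 77.3; sellers receive Ps = 77.3 − 21 = 56.3.
New quantity: Q = 590 − 2(77.3) = 435.4.
Revenue = 21 × 435.4 = 9143.4.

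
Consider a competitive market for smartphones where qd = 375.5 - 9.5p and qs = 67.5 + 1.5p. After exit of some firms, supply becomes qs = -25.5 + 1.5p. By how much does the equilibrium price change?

Δp = 93/11

Original equilibrium: p* = 28, q* = 109.5.
New equilibrium: 375.5 - 9.5p = -25.5 + 1.5p, so 401 = 11p and p' = 401/11; q' = 375.5 − 9.5(401/11) = 321/11.
Change in price: 401/11 − 28 = 93/11.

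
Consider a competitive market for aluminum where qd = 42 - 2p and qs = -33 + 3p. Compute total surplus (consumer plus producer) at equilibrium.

Total surplus = 60

Equilibrium: 42 - 2p = -33 + 3p gives p* = 15, q* = 12.
Demand choke price: p = 21; supply starts at p = 11.
CS = ½(21 − 15)(12) = 36; PS = ½(15 − 11)(12) = 24.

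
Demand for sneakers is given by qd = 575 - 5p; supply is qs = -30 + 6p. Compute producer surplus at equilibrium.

Producer surplus = 7500

Equilibrium: 575 - 5p = -30 + 6p gives p* = 55, q* = 300.
Supply starts at p = 5 (where qs = 0).
PS = ½(55 − 5)(300) = 7500.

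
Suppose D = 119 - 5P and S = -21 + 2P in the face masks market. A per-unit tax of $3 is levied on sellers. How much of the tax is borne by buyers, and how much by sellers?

Buyers bear 6/7, sellers bear 15/7

Pre-tax equilibrium: P* = 20, Q* = 19.
Tax on sellers shifts supply to S = -21 + 2(P − 3) = -27 + 2P.
119 - 5P = -27 + 2P gives buyer price Pb = 146/7; sellers receive Ps = 146/7 − 3 = 125/7.
New quantity: Q = 119 − 5(146/7) = 103/7.
Buyer burden = 146/7 − 20 = 6/7; seller burden = 20 − 125/7 = 15/7.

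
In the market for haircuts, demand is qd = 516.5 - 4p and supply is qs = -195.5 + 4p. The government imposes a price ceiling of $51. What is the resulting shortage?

Equilibrium price would be p* = 89, so the ceiling at 51 binds.
At p = 51: qd = 516.5 − 4(51) = 312.5, qs = -195.5 + 4(51) = 8.5.
Shortage = 312.5 − 8.5 = 304.

Shortage = 304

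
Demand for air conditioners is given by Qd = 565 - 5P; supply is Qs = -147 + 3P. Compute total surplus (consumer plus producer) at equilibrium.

Equilibrium: 565 - 5P = -147 + 3P gives P* = 89, Q* = 120.
Demand choke price: P = 113; supply starts at P = 49.
CS = ½(113 − 89)(120) = 1440; PS = ½(89 − 49)(120) = 2400.

Total surplus = 3840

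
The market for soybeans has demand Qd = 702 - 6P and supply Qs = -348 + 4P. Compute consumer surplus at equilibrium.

Equilibrium: 702 - 6P = -348 + 4P gives P* = 105, Q* = 72.
Demand choke price (Qd = 0): P = 117.
CS = ½(117 − 105)(72) = 432.

Consumer surplus = 432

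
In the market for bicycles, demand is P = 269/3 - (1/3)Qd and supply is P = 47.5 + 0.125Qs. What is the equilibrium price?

P* = 59

Set the two price expressions equal: 269/3 - (1/3)Q = 47.5 + 0.125Q.
253/6 = (11/24)Q, so Q* = 92.
P* = 269/3 − (1/3)(92) = 59.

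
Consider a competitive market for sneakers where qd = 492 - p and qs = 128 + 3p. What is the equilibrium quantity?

Set qd = qs: 492 - p = 128 + 3p.
364 = 4p, so p* = 91.
q* = 492 − 1(91) = 401.

q* = 401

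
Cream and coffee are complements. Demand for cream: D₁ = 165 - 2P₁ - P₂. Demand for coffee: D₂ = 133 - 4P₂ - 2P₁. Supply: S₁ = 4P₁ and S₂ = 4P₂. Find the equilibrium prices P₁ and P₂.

P₁ = 1187/46, P₂ = 234/23

Market 1: 165 - 2P₁ - P₂ = 4P₁ → 6P₁ + P₂ = 165.
Market 2: 8P₂ + 2P₁ = 133.
Eliminating P₂: 8×(1) − 1×(2) gives 46P₁ = 1187, so P₁ = 1187/46.
Back-substitute into (2): P₂ = (133 − 2×1187/46) / 8 = 234/23.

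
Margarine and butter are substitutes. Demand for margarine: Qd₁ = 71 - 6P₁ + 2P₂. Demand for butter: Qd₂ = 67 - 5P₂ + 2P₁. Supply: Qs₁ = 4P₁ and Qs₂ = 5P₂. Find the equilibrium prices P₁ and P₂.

P₁ = 211/24, P₂ = 203/24

Market 1: 71 - 6P₁ + 2P₂ = 4P₁ → 10P₁ - 2P₂ = 71.
Market 2: 10P₂ - 2P₁ = 67.
Eliminating P₂: 10×(1) + 2×(2) gives 96P₁ = 844, so P₁ = 211/24.
Back-substitute into (2): P₂ = (67 + 2×211/24) / 10 = 203/24.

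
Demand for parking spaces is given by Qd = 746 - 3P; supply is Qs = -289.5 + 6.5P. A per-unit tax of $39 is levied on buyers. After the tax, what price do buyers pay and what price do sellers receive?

Buyers pay 2578/19, sellers receive 1837/19

Pre-tax equilibrium: P* = 109, Q* = 419.
Tax on buyers shifts demand to Qd = 746 − 3(P + 39) = 629 - 3P.
629 - 3P = -289.5 + 6.5P gives seller price Ps = 1837/19; buyers pay Pb = 1837/19 + 39 = 2578/19.
New quantity: Q = 746 − 3(2578/19) = 6440/19.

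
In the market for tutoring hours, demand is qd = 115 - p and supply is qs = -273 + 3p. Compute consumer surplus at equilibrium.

Consumer surplus = 162

Equilibrium: 115 - p = -273 + 3p gives p* = 97, q* = 18.
Demand choke price (qd = 0): p = 115.
CS = ½(115 − 97)(18) = 162.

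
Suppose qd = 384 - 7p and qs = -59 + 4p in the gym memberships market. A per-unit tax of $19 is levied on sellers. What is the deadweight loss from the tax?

Pre-tax equilibrium: p* = 443/11, q* = 1123/11.
Tax on sellers shifts supply to qs = -59 + 4(p − 19) = -135 + 4p.
384 - 7p = -135 + 4p gives buyer price pb = 519/11; sellers receive ps = 519/11 − 19 = 310/11.
New quantity: q = 384 − 7(519/11) = 591/11.
DWL = ½ × 19 × (1123/11 − 591/11) = 5054/11.

Deadweight loss = 5054/11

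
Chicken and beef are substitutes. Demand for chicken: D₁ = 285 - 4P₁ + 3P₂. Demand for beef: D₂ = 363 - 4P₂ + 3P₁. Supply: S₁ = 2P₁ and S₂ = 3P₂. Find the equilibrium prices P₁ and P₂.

P₁ = 1028/11, P₂ = 1011/11

Market 1: 285 - 4P₁ + 3P₂ = 2P₁ → 6P₁ - 3P₂ = 285.
Market 2: 7P₂ - 3P₁ = 363.
Eliminating P₂: 7×(1) + 3×(2) gives 33P₁ = 3084, so P₁ = 1028/11.
Back-substitute into (2): P₂ = (363 + 3×1028/11) / 7 = 1011/11.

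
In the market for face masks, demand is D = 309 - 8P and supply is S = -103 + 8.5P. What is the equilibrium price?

P* = 824/33

Set D = S: 309 - 8P = -103 + 8.5P.
412 = 16.5P, so P* = 824/33.
Q* = 309 − 8(824/33) = 3605/33.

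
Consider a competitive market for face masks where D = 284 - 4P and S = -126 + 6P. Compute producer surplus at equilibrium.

Producer surplus = 1200

Equilibrium: 284 - 4P = -126 + 6P gives P* = 41, Q* = 120.
Supply starts at P = 21 (where S = 0).
PS = ½(41 − 21)(120) = 1200.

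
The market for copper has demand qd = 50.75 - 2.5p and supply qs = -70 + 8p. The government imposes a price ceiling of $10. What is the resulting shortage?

Equilibrium price would be p* = 11.5, so the ceiling at 10 binds.
At p = 10: qd = 50.75 − 2.5(10) = 25.75, qs = -70 + 8(10) = 10.
Shortage = 25.75 − 10 = 15.75.

Shortage = 15.75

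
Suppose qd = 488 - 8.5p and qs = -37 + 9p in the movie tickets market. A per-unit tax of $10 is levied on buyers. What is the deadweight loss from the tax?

Pre-tax equilibrium: p* = 30, q* = 233.
Tax on buyers shifts demand to qd = 488 − 8.5(p + 10) = 403 - 8.5p.
403 - 8.5p = -37 + 9p gives seller price ps = 176/7; buyers pay pb = 176/7 + 10 = 246/7.
New quantity: q = 488 − 8.5(246/7) = 1325/7.
DWL = ½ × 10 × (233 − 1325/7) = 1530/7.

Deadweight loss = 1530/7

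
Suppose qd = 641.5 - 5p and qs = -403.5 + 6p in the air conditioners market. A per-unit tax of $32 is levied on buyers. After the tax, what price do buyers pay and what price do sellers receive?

Pre-tax equilibrium: p* = 95, q* = 166.5.
Tax on buyers shifts demand to qd = 641.5 − 5(p + 32) = 481.5 - 5p.
481.5 - 5p = -403.5 + 6p gives seller price ps = 885/11; buyers pay pb = 885/11 + 32 = 1237/11.
New quantity: q = 641.5 − 5(1237/11) = 1743/22.

Buyers pay 1237/11, sellers receive 885/11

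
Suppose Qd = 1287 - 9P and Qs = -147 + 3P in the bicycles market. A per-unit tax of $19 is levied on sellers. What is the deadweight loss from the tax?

Deadweight loss = 406.125

Pre-tax equilibrium: P* = 119.5, Q* = 211.5.
Tax on sellers shifts supply to Qs = -147 + 3(P − 19) = -204 + 3P.
1287 - 9P = -204 + 3P gives buyer price Pb = 124.25; sellers receive Ps = 124.25 − 19 = 105.25.
New quantity: Q = 1287 − 9(124.25) = 168.75.
DWL = ½ × 19 × (211.5 − 168.75) = 406.125.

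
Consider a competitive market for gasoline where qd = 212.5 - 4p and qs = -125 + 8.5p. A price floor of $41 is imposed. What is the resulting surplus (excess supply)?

Equilibrium price would be p* = 27, so the floor at 41 binds.
At p = 41: qd = 48.5, qs = 223.5.
Surplus = 223.5 − 48.5 = 175.

Surplus = 175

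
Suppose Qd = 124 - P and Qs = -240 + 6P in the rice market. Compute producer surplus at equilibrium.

Equilibrium: 124 - P = -240 + 6P gives P* = 52, Q* = 72.
Supply starts at P = 40 (where Qs = 0).
PS = ½(52 − 40)(72) = 432.

Producer surplus = 432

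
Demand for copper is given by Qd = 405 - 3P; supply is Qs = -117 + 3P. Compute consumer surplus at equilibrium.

Consumer surplus = 3456

Equilibrium: 405 - 3P = -117 + 3P gives P* = 87, Q* = 144.
Demand choke price (Qd = 0): P = 135.
CS = ½(135 − 87)(144) = 3456.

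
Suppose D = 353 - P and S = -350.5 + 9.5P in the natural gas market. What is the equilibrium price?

P* = 67

Set D = S: 353 - P = -350.5 + 9.5P.
703.5 = 10.5P, so P* = 67.
Q* = 353 − 1(67) = 286.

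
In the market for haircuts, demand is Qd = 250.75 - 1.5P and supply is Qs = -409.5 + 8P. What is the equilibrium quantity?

Set Qd = Qs: 250.75 - 1.5P = -409.5 + 8P.
660.25 = 9.5P, so P* = 69.5.
Q* = 250.75 − 1.5(69.5) = 146.5.

Q* = 146.5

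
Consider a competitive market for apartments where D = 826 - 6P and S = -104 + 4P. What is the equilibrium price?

Set D = S: 826 - 6P = -104 + 4P.
930 = 10P, so P* = 93.
Q* = 826 − 6(93) = 268.

P* = 93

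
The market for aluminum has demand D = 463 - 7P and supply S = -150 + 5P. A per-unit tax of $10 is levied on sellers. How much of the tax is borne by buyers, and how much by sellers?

Buyers bear 25/6, sellers bear 35/6

Pre-tax equilibrium: P* = 613/12, Q* = 1265/12.
Tax on sellers shifts supply to S = -150 + 5(P − 10) = -200 + 5P.
463 - 7P = -200 + 5P gives buyer price Pb = 55.25; sellers receive Ps = 55.25 − 10 = 45.25.
New quantity: Q = 463 − 7(55.25) = 76.25.
Buyer burden = 55.25 − 613/12 = 25/6; seller burden = 613/12 − 45.25 = 35/6.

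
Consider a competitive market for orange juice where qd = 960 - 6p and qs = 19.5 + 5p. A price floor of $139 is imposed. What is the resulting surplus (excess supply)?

Equilibrium price would be p* = 85.5, so the floor at 139 binds.
At p = 139: qd = 126, qs = 714.5.
Surplus = 714.5 − 126 = 588.5.

Surplus = 588.5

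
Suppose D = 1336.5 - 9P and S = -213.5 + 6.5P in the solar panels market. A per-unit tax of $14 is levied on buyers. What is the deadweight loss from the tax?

Deadweight loss = 11466/31

Pre-tax equilibrium: P* = 100, Q* = 436.5.
Tax on buyers shifts demand to D = 1336.5 − 9(P + 14) = 1210.5 - 9P.
1210.5 - 9P = -213.5 + 6.5P gives seller price Ps = 2848/31; buyers pay Pb = 2848/31 + 14 = 3282/31.
New quantity: Q = 1336.5 − 9(3282/31) = 23787/62.
DWL = ½ × 14 × (436.5 − 23787/62) = 11466/31.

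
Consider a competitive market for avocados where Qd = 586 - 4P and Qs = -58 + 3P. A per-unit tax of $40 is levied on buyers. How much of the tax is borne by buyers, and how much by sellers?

Buyers bear 120/7, sellers bear 160/7

Pre-tax equilibrium: P* = 92, Q* = 218.
Tax on buyers shifts demand to Qd = 586 − 4(P + 40) = 426 - 4P.
426 - 4P = -58 + 3P gives seller price Ps = 484/7; buyers pay Pb = 484/7 + 40 = 764/7.
New quantity: Q = 586 − 4(764/7) = 1046/7.
Buyer burden = 764/7 − 92 = 120/7; seller burden = 92 − 484/7 = 160/7.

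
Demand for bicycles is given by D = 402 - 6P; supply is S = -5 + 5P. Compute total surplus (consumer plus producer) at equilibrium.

Total surplus = 5940

Equilibrium: 402 - 6P = -5 + 5P gives P* = 37, Q* = 180.
Demand choke price: P = 67; supply starts at P = 1.
CS = ½(67 − 37)(180) = 2700; PS = ½(37 − 1)(180) = 3240.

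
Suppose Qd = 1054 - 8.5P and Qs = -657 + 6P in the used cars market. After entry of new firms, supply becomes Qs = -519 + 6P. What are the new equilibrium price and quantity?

P' = 3146/29, Q' = 3825/29

Original equilibrium: P* = 118, Q* = 51.
New equilibrium: 1054 - 8.5P = -519 + 6P, so 1573 = 14.5P and P' = 3146/29; Q' = 1054 − 8.5(3146/29) = 3825/29.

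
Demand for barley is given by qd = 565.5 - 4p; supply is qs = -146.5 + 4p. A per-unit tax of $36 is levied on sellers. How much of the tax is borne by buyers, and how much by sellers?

Pre-tax equilibrium: p* = 89, q* = 209.5.
Tax on sellers shifts supply to qs = -146.5 + 4(p − 36) = -290.5 + 4p.
565.5 - 4p = -290.5 + 4p gives buyer price pb = 107; sellers receive ps = 107 − 36 = 71.
New quantity: q = 565.5 − 4(107) = 137.5.
Buyer burden = 107 − 89 = 18; seller burden = 89 − 71 = 18.

Buyers bear $18, sellers bear $18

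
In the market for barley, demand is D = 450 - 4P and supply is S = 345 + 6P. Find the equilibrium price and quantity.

Set D = S: 450 - 4P = 345 + 6P.
105 = 10P, so P* = 10.5.
Q* = 450 − 4(10.5) = 408.

P* = 10.5, Q* = 408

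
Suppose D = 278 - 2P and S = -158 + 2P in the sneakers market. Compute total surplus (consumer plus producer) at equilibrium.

Equilibrium: 278 - 2P = -158 + 2P gives P* = 109, Q* = 60.
Demand choke price: P = 139; supply starts at P = 79.
CS = ½(139 − 109)(60) = 900; PS = ½(109 − 79)(60) = 900.

Total surplus = 1800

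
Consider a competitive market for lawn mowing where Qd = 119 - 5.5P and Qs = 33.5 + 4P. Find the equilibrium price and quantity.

Set Qd = Qs: 119 - 5.5P = 33.5 + 4P.
85.5 = 9.5P, so P* = 9.
Q* = 119 − 5.5(9) = 69.5.

P* = 9, Q* = 69.5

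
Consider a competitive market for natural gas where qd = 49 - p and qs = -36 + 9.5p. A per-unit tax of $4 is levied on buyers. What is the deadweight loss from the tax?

Deadweight loss = 152/21

Pre-tax equilibrium: p* = 170/21, q* = 859/21.
Tax on buyers shifts demand to qd = 49 − 1(p + 4) = 45 - p.
45 - p = -36 + 9.5p gives seller price ps = 54/7; buyers pay pb = 54/7 + 4 = 82/7.
New quantity: q = 49 − 1(82/7) = 261/7.
DWL = ½ × 4 × (859/21 − 261/7) = 152/21.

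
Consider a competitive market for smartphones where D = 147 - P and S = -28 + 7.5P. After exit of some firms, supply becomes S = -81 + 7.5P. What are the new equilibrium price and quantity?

Original equilibrium: P* = 350/17, Q* = 2149/17.
New equilibrium: 147 - P = -81 + 7.5P, so 228 = 8.5P and P' = 456/17; Q' = 147 − 1(456/17) = 2043/17.

P' = 456/17, Q' = 2043/17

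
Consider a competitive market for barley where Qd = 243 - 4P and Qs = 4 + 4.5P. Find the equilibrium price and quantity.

Set Qd = Qs: 243 - 4P = 4 + 4.5P.
239 = 8.5P, so P* = 478/17.
Q* = 243 − 4(478/17) = 2219/17.

P* = 478/17, Q* = 2219/17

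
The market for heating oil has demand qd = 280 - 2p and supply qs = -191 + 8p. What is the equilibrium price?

Set qd = qs: 280 - 2p = -191 + 8p.
471 = 10p, so p* = 47.1.
q* = 280 − 2(47.1) = 185.8.

p* = 47.1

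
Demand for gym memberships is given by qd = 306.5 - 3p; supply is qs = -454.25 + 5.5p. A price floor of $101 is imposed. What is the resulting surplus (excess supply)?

Equilibrium price would be p* = 89.5, so the floor at 101 binds.
At p = 101: qd = 3.5, qs = 101.25.
Surplus = 101.25 − 3.5 = 97.75.

Surplus = 97.75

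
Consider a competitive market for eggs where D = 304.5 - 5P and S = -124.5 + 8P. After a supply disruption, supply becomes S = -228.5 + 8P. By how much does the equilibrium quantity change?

ΔQ = -40

Original equilibrium: P* = 33, Q* = 139.5.
New equilibrium: 304.5 - 5P = -228.5 + 8P, so 533 = 13P and P' = 41; Q' = 304.5 − 5(41) = 99.5.
Change in quantity: 99.5 − 139.5 = -40.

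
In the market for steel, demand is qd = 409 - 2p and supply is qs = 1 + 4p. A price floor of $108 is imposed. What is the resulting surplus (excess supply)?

Surplus = 240

Equilibrium price would be p* = 68, so the floor at 108 binds.
At p = 108: qd = 193, qs = 433.
Surplus = 433 − 193 = 240.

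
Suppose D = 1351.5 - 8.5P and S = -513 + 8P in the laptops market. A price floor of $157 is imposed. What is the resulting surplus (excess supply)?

Equilibrium price would be P* = 113, so the floor at 157 binds.
At P = 157: D = 17, S = 743.
Surplus = 743 − 17 = 726.

Surplus = 726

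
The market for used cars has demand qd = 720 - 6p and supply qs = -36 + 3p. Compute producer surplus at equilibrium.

Equilibrium: 720 - 6p = -36 + 3p gives p* = 84, q* = 216.
Supply starts at p = 12 (where qs = 0).
PS = ½(84 − 12)(216) = 7776.

Producer surplus = 7776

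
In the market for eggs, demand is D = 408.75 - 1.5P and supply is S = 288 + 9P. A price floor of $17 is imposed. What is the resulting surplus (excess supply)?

Surplus = 57.75

Equilibrium price would be P* = 11.5, so the floor at 17 binds.
At P = 17: D = 383.25, S = 441.
Surplus = 441 − 383.25 = 57.75.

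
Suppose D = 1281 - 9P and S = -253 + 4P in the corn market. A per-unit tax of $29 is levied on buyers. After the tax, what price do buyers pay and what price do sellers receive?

Pre-tax equilibrium: P* = 118, Q* = 219.
Tax on buyers shifts demand to D = 1281 − 9(P + 29) = 1020 - 9P.
1020 - 9P = -253 + 4P gives seller price Ps = 1273/13; buyers pay Pb = 1273/13 + 29 = 1650/13.
New quantity: Q = 1281 − 9(1650/13) = 1803/13.

Buyers pay 1650/13, sellers receive 1273/13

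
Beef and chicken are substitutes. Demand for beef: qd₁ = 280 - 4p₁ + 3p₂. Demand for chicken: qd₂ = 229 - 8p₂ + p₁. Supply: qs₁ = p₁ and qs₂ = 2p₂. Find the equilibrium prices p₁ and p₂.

p₁ = 3487/47, p₂ = 1425/47

Market 1: 280 - 4p₁ + 3p₂ = p₁ → 5p₁ - 3p₂ = 280.
Market 2: 10p₂ - p₁ = 229.
Eliminating p₂: 10×(1) + 3×(2) gives 47p₁ = 3487, so p₁ = 3487/47.
Back-substitute into (2): p₂ = (229 + 1×3487/47) / 10 = 1425/47.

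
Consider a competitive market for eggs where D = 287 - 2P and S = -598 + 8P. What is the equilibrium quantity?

Set D = S: 287 - 2P = -598 + 8P.
885 = 10P, so P* = 88.5.
Q* = 287 − 2(88.5) = 110.

Q* = 110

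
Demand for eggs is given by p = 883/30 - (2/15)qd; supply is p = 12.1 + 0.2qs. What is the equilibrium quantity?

Set the two price expressions equal: 883/30 - (2/15)q = 12.1 + 0.2q.
52/3 = (1/3)q, so q* = 52.
p* = 883/30 − (2/15)(52) = 22.5.

q* = 52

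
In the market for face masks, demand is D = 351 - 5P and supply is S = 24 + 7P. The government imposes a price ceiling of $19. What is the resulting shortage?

Equilibrium price would be P* = 27.25, so the ceiling at 19 binds.
At P = 19: D = 351 − 5(19) = 256, S = 24 + 7(19) = 157.
Shortage = 256 − 157 = 99.

Shortage = 99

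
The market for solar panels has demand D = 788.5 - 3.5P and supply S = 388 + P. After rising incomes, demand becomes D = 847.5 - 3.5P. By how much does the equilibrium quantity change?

ΔQ = 118/9

Original equilibrium: P* = 89, Q* = 477.
New equilibrium: 847.5 - 3.5P = 388 + P, so 459.5 = 4.5P and P' = 919/9; Q' = 847.5 − 3.5(919/9) = 4411/9.
Change in quantity: 4411/9 − 477 = 118/9.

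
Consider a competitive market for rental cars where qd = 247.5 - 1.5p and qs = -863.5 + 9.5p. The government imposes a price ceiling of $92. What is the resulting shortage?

Equilibrium price would be p* = 101, so the ceiling at 92 binds.
At p = 92: qd = 247.5 − 1.5(92) = 109.5, qs = -863.5 + 9.5(92) = 10.5.
Shortage = 109.5 − 10.5 = 99.

Shortage = 99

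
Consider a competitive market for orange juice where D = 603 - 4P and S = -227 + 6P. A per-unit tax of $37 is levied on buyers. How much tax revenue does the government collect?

Pre-tax equilibrium: P* = 83, Q* = 271.
Tax on buyers shifts demand to D = 603 − 4(P + 37) = 455 - 4P.
455 - 4P = -227 + 6P gives seller price Ps = 68.2; buyers pay Pb = 68.2 + 37 = 105.2.
New quantity: Q = 603 − 4(105.2) = 182.2.
Revenue = 37 × 182.2 = 6741.4.

Tax revenue = 6741.4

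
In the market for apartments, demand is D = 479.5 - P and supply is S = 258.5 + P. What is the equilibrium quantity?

Q* = 369

Set D = S: 479.5 - P = 258.5 + P.
221 = 2P, so P* = 110.5.
Q* = 479.5 − 1(110.5) = 369.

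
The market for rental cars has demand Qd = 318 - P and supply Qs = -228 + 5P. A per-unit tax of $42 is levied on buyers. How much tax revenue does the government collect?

Tax revenue = 8064

Pre-tax equilibrium: P* = 91, Q* = 227.
Tax on buyers shifts demand to Qd = 318 − 1(P + 42) = 276 - P.
276 - P = -228 + 5P gives seller price Ps = 84; buyers pay Pb = 84 + 42 = 126.
New quantity: Q = 318 − 1(126) = 192.
Revenue = 42 × 192 = 8064.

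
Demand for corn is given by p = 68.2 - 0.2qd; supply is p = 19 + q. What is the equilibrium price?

p* = 60

Set the two price expressions equal: 68.2 - 0.2q = 19 + q.
49.2 = 1.2q, so q* = 41.
p* = 68.2 − (0.2)(41) = 60.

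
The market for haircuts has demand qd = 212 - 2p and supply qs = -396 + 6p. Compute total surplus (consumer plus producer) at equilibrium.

Total surplus = 1200

Equilibrium: 212 - 2p = -396 + 6p gives p* = 76, q* = 60.
Demand choke price: p = 106; supply starts at p = 66.
CS = ½(106 − 76)(60) = 900; PS = ½(76 − 66)(60) = 300.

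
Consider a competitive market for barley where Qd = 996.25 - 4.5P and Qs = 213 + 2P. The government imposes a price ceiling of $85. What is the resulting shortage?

Equilibrium price would be P* = 120.5, so the ceiling at 85 binds.
At P = 85: Qd = 996.25 − 4.5(85) = 613.75, Qs = 213 + 2(85) = 383.
Shortage = 613.75 − 383 = 230.75.

Shortage = 230.75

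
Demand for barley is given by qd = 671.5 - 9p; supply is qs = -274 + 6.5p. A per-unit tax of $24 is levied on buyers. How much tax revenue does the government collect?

Pre-tax equilibrium: p* = 61, q* = 122.5.
Tax on buyers shifts demand to qd = 671.5 − 9(p + 24) = 455.5 - 9p.
455.5 - 9p = -274 + 6.5p gives seller price ps = 1459/31; buyers pay pb = 1459/31 + 24 = 2203/31.
New quantity: q = 671.5 − 9(2203/31) = 1979/62.
Revenue = 24 × 1979/62 = 23748/31.

Tax revenue = 23748/31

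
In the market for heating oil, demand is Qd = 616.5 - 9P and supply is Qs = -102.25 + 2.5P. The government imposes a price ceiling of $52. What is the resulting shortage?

Equilibrium price would be P* = 62.5, so the ceiling at 52 binds.
At P = 52: Qd = 616.5 − 9(52) = 148.5, Qs = -102.25 + 2.5(52) = 27.75.
Shortage = 148.5 − 27.75 = 120.75.

Shortage = 120.75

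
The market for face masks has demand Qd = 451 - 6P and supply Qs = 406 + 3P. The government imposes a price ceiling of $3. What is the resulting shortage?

Shortage = 18

Equilibrium price would be P* = 5, so the ceiling at 3 binds.
At P = 3: Qd = 451 − 6(3) = 433, Qs = 406 + 3(3) = 415.
Shortage = 433 − 415 = 18.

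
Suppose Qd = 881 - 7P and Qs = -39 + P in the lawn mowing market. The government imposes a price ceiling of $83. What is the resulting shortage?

Shortage = 256

Equilibrium price would be P* = 115, so the ceiling at 83 binds.
At P = 83: Qd = 881 − 7(83) = 300, Qs = -39 + 1(83) = 44.
Shortage = 300 − 44 = 256.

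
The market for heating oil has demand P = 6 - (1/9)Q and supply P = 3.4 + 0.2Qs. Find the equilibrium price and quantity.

Set the two price expressions equal: 6 - (1/9)Q = 3.4 + 0.2Q.
2.6 = (14/45)Q, so Q* = 117/14.
P* = 6 − (1/9)(117/14) = 71/14.

P* = 71/14, Q* = 117/14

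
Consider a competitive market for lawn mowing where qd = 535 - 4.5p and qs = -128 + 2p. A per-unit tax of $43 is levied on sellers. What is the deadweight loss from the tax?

Pre-tax equilibrium: p* = 102, q* = 76.
Tax on sellers shifts supply to qs = -128 + 2(p − 43) = -214 + 2p.
535 - 4.5p = -214 + 2p gives buyer price pb = 1498/13; sellers receive ps = 1498/13 − 43 = 939/13.
New quantity: q = 535 − 4.5(1498/13) = 214/13.
DWL = ½ × 43 × (76 − 214/13) = 16641/13.

Deadweight loss = 16641/13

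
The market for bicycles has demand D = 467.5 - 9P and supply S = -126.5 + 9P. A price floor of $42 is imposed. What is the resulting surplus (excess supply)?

Equilibrium price would be P* = 33, so the floor at 42 binds.
At P = 42: D = 89.5, S = 251.5.
Surplus = 251.5 − 89.5 = 162.

Surplus = 162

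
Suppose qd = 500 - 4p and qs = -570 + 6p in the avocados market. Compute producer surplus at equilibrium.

Producer surplus = 432

Equilibrium: 500 - 4p = -570 + 6p gives p* = 107, q* = 72.
Supply starts at p = 95 (where qs = 0).
PS = ½(107 − 95)(72) = 432.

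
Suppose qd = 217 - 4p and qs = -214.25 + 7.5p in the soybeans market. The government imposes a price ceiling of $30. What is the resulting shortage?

Shortage = 86.25

Equilibrium price would be p* = 37.5, so the ceiling at 30 binds.
At p = 30: qd = 217 − 4(30) = 97, qs = -214.25 + 7.5(30) = 10.75.
Shortage = 97 − 10.75 = 86.25.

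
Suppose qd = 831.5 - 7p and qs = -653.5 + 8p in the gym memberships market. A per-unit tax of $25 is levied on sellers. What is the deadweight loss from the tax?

Deadweight loss = 3500/3

Pre-tax equilibrium: p* = 99, q* = 138.5.
Tax on sellers shifts supply to qs = -653.5 + 8(p − 25) = -853.5 + 8p.
831.5 - 7p = -853.5 + 8p gives buyer price pb = 337/3; sellers receive ps = 337/3 − 25 = 262/3.
New quantity: q = 831.5 − 7(337/3) = 271/6.
DWL = ½ × 25 × (138.5 − 271/6) = 3500/3.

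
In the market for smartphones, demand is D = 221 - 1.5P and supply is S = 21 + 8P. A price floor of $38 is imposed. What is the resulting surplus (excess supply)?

Surplus = 161

Equilibrium price would be P* = 400/19, so the floor at 38 binds.
At P = 38: D = 164, S = 325.
Surplus = 325 − 164 = 161.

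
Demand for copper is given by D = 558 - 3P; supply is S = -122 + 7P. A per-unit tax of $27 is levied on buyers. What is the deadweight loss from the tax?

Pre-tax equilibrium: P* = 68, Q* = 354.
Tax on buyers shifts demand to D = 558 − 3(P + 27) = 477 - 3P.
477 - 3P = -122 + 7P gives seller price Ps = 59.9; buyers pay Pb = 59.9 + 27 = 86.9.
New quantity: Q = 558 − 3(86.9) = 297.3.
DWL = ½ × 27 × (354 − 297.3) = 765.45.

Deadweight loss = 765.45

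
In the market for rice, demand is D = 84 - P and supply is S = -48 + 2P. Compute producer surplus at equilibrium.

Equilibrium: 84 - P = -48 + 2P gives P* = 44, Q* = 40.
Supply starts at P = 24 (where S = 0).
PS = ½(44 − 24)(40) = 400.

Producer surplus = 400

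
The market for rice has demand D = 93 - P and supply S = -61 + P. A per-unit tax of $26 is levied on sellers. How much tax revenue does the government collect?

Tax revenue = 78

Pre-tax equilibrium: P* = 77, Q* = 16.
Tax on sellers shifts supply to S = -61 + 1(P − 26) = -87 + P.
93 - P = -87 + P gives buyer price Pb = 90; sellers receive Ps = 90 − 26 = 64.
New quantity: Q = 93 − 1(90) = 3.
Revenue = 26 × 3 = 78.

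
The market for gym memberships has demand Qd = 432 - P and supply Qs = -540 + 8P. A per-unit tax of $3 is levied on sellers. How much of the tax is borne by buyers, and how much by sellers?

Pre-tax equilibrium: P* = 108, Q* = 324.
Tax on sellers shifts supply to Qs = -540 + 8(P − 3) = -564 + 8P.
432 - P = -564 + 8P gives buyer price Pb = 332/3; sellers receive Ps = 332/3 − 3 = 323/3.
New quantity: Q = 432 − 1(332/3) = 964/3.
Buyer burden = 332/3 − 108 = 8/3; seller burden = 108 − 323/3 = 1/3.

Buyers bear 8/3, sellers bear 1/3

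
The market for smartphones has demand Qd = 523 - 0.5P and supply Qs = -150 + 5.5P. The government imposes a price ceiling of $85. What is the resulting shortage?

Equilibrium price would be P* = 673/6, so the ceiling at 85 binds.
At P = 85: Qd = 523 − 0.5(85) = 480.5, Qs = -150 + 5.5(85) = 317.5.
Shortage = 480.5 − 317.5 = 163.

Shortage = 163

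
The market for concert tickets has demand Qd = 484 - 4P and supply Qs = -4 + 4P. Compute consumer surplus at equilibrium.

Equilibrium: 484 - 4P = -4 + 4P gives P* = 61, Q* = 240.
Demand choke price (Qd = 0): P = 121.
CS = ½(121 − 61)(240) = 7200.

Consumer surplus = 7200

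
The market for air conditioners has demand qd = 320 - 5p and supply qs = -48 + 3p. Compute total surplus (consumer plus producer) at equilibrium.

Total surplus = 2160

Equilibrium: 320 - 5p = -48 + 3p gives p* = 46, q* = 90.
Demand choke price: p = 64; supply starts at p = 16.
CS = ½(64 − 46)(90) = 810; PS = ½(46 − 16)(90) = 1350.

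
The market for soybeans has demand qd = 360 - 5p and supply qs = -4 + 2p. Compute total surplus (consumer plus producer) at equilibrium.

Equilibrium: 360 - 5p = -4 + 2p gives p* = 52, q* = 100.
Demand choke price: p = 72; supply starts at p = 2.
CS = ½(72 − 52)(100) = 1000; PS = ½(52 − 2)(100) = 2500.

Total surplus = 3500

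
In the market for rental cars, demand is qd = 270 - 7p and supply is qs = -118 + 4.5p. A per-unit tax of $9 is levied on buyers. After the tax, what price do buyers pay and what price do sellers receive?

Pre-tax equilibrium: p* = 776/23, q* = 778/23.
Tax on buyers shifts demand to qd = 270 − 7(p + 9) = 207 - 7p.
207 - 7p = -118 + 4.5p gives seller price ps = 650/23; buyers pay pb = 650/23 + 9 = 857/23.
New quantity: q = 270 − 7(857/23) = 211/23.

Buyers pay 857/23, sellers receive 650/23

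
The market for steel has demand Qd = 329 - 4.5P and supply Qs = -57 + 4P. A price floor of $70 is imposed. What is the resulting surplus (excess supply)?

Equilibrium price would be P* = 772/17, so the floor at 70 binds.
At P = 70: Qd = 14, Qs = 223.
Surplus = 223 − 14 = 209.

Surplus = 209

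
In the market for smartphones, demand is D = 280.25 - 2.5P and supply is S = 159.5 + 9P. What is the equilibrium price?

P* = 10.5

Set D = S: 280.25 - 2.5P = 159.5 + 9P.
120.75 = 11.5P, so P* = 10.5.
Q* = 280.25 − 2.5(10.5) = 254.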